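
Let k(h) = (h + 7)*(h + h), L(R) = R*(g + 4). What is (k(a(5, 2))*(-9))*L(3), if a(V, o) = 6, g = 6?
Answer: -42120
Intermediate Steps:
L(R) = 10*R (L(R) = R*(6 + 4) = R*10 = 10*R)
k(h) = 2*h*(7 + h) (k(h) = (7 + h)*(2*h) = 2*h*(7 + h))
(k(a(5, 2))*(-9))*L(3) = ((2*6*(7 + 6))*(-9))*(10*3) = ((2*6*13)*(-9))*30 = (156*(-9))*30 = -1404*30 = -42120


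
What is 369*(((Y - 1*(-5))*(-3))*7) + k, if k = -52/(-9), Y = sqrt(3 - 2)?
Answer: -418394/9 ≈ -46488.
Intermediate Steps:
Y = 1 (Y = sqrt(1) = 1)
k = 52/9 (k = -1/9*(-52) = 52/9 ≈ 5.7778)
369*(((Y - 1*(-5))*(-3))*7) + k = 369*(((1 - 1*(-5))*(-3))*7) + 52/9 = 369*(((1 + 5)*(-3))*7) + 52/9 = 369*((6*(-3))*7) + 52/9 = 369*(-18*7) + 52/9 = 369*(-126) + 52/9 = -46494 + 52/9 = -418394/9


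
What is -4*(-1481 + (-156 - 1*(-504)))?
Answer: 4532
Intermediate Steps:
-4*(-1481 + (-156 - 1*(-504))) = -4*(-1481 + (-156 + 504)) = -4*(-1481 + 348) = -4*(-1133) = 4532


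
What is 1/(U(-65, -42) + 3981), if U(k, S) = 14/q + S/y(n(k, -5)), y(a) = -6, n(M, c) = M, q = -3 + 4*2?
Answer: 5/19954 ≈ 0.00025058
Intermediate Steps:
q = 5 (q = -3 + 8 = 5)
U(k, S) = 14/5 - S/6 (U(k, S) = 14/5 + S/(-6) = 14*(1/5) + S*(-1/6) = 14/5 - S/6)
1/(U(-65, -42) + 3981) = 1/((14/5 - 1/6*(-42)) + 3981) = 1/((14/5 + 7) + 3981) = 1/(49/5 + 3981) = 1/(19954/5) = 5/19954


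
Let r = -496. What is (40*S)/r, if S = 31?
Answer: -5/2 ≈ -2.5000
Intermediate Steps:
(40*S)/r = (40*31)/(-496) = 1240*(-1/496) = -5/2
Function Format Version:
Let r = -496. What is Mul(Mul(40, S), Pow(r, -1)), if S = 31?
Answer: Rational(-5, 2) ≈ -2.5000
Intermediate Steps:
Mul(Mul(40, S), Pow(r, -1)) = Mul(Mul(40, 31), Pow(-496, -1)) = Mul(1240, Rational(-1, 496)) = Rational(-5, 2)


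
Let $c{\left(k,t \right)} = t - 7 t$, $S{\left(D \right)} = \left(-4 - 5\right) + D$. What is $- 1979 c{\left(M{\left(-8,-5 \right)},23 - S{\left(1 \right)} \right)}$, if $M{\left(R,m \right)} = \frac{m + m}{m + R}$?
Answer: $368094$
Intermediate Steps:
$S{\left(D \right)} = -9 + D$
$M{\left(R,m \right)} = \frac{2 m}{R + m}$
$c{\left(k,t \right)} = - 6 t$
$- 1979 c{\left(M{\left(-8,-5 \right)},23 - S{\left(1 \right)} \right)} = - 1979 \left(- 6 \left(23 - \left(-9 + 1\right)\right)\right) = - 1979 \left(- 6 \left(23 - -8\right)\right) = - 1979 \left(- 6 \left(23 + 8\right)\right) = - 1979 \left(\left(-6\right) 31\right) = \left(-1979\right) \left(-186\right) = 368094$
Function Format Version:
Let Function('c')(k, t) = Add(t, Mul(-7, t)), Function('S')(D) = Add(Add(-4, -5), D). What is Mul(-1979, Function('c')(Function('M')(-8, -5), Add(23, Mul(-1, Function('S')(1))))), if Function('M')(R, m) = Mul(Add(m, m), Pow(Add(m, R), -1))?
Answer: 368094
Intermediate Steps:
Function('S')(D) = Add(-9, D)
Function('M')(R, m) = Mul(2, m, Pow(Add(R, m), -1)) (Function('M')(R, m) = Mul(Mul(2, m), Pow(Add(R, m), -1)) = Mul(2, m, Pow(Add(R, m), -1)))
Function('c')(k, t) = Mul(-6, t)
Mul(-1979, Function('c')(Function('M')(-8, -5), Add(23, Mul(-1, Function('S')(1))))) = Mul(-1979, Mul(-6, Add(23, Mul(-1, Add(-9, 1))))) = Mul(-1979, Mul(-6, Add(23, Mul(-1, -8)))) = Mul(-1979, Mul(-6, Add(23, 8))) = Mul(-1979, Mul(-6, 31)) = Mul(-1979, -186) = 368094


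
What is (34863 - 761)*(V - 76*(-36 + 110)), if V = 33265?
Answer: 942613382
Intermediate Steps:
(34863 - 761)*(V - 76*(-36 + 110)) = (34863 - 761)*(33265 - 76*(-36 + 110)) = 34102*(33265 - 76*74) = 34102*(33265 - 5624) = 34102*27641 = 942613382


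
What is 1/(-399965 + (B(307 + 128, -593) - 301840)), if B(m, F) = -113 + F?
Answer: -1/702511 ≈ -1.4235e-6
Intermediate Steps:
1/(-399965 + (B(307 + 128, -593) - 301840)) = 1/(-399965 + ((-113 - 593) - 301840)) = 1/(-399965 + (-706 - 301840)) = 1/(-399965 - 302546) = 1/(-702511) = -1/702511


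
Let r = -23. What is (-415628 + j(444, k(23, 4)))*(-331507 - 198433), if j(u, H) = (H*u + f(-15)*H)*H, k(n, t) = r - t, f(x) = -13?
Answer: 53751284260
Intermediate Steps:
k(n, t) = -23 - t
j(u, H) = H*(-13*H + H*u) (j(u, H) = (H*u - 13*H)*H = (-13*H + H*u)*H = H*(-13*H + H*u))
(-415628 + j(444, k(23, 4)))*(-331507 - 198433) = (-415628 + (-23 - 1*4)²*(-13 + 444))*(-331507 - 198433) = (-415628 + (-23 - 4)²*431)*(-529940) = (-415628 + (-27)²*431)*(-529940) = (-415628 + 729*431)*(-529940) = (-415628 + 314199)*(-529940) = -101429*(-529940) = 53751284260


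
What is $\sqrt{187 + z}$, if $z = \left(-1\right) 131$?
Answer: $2 \sqrt{14} \approx 7.4833$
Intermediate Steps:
$z = -131$
$\sqrt{187 + z} = \sqrt{187 - 131} = \sqrt{56} = 2 \sqrt{14}$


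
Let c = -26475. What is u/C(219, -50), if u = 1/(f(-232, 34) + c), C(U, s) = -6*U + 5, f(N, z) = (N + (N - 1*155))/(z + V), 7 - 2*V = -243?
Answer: 159/5511078496 ≈ 2.8851e-8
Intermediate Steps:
V = 125 (V = 7/2 - ½*(-243) = 7/2 + 243/2 = 125)
f(N, z) = (-155 + 2*N)/(125 + z) (f(N, z) = (N + (N - 1*155))/(z + 125) = (N + (N - 155))/(125 + z) = (N + (-155 + N))/(125 + z) = (-155 + 2*N)/(125 + z))
C(U, s) = 5 - 6*U
u = -159/4210144 (u = 1/((-155 + 2*(-232))/(125 + 34) - 26475) = 1/((-155 - 464)/159 - 26475) = 1/((1/159)*(-619) - 26475) = 1/(-619/159 - 26475) = 1/(-4210144/159) = -159/4210144 ≈ -3.7766e-5)
u/C(219, -50) = -159/(4210144*(5 - 6*219)) = -159/(4210144*(5 - 1314)) = -159/4210144/(-1309) = -159/4210144*(-1/1309) = 159/5511078496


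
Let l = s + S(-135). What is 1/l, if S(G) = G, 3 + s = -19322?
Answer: -1/19460 ≈ -5.1387e-5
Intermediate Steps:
s = -19325 (s = -3 - 19322 = -19325)
l = -19460 (l = -19325 - 135 = -19460)
1/l = 1/(-19460) = -1/19460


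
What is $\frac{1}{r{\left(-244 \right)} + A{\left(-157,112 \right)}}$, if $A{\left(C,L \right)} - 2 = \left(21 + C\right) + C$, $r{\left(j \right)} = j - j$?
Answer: $- \frac{1}{291} \approx -0.0034364$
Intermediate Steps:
$r{\left(j \right)} = 0$
$A{\left(C,L \right)} = 23 + 2 C$ ($A{\left(C,L \right)} = 2 + \left(\left(21 + C\right) + C\right) = 2 + \left(21 + 2 C\right) = 23 + 2 C$)
$\frac{1}{r{\left(-244 \right)} + A{\left(-157,112 \right)}} = \frac{1}{0 + \left(23 + 2 \left(-157\right)\right)} = \frac{1}{0 + \left(23 - 314\right)} = \frac{1}{0 - 291} = \frac{1}{-291} = - \frac{1}{291}$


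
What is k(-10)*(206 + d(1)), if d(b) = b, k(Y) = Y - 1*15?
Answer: -5175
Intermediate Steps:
k(Y) = -15 + Y (k(Y) = Y - 15 = -15 + Y)
k(-10)*(206 + d(1)) = (-15 - 10)*(206 + 1) = -25*207 = -5175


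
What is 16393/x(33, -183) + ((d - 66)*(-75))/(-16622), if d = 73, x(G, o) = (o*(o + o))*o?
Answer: 1540606726/50933855457 ≈ 0.030247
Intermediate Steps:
x(G, o) = 2*o**3 (x(G, o) = (o*(2*o))*o = (2*o**2)*o = 2*o**3)
16393/x(33, -183) + ((d - 66)*(-75))/(-16622) = 16393/((2*(-183)**3)) + ((73 - 66)*(-75))/(-16622) = 16393/((2*(-6128487))) + (7*(-75))*(-1/16622) = 16393/(-12256974) - 525*(-1/16622) = 16393*(-1/12256974) + 525/16622 = -16393/12256974 + 525/16622 = 1540606726/50933855457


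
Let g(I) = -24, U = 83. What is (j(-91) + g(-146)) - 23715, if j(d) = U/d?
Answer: -2160332/91 ≈ -23740.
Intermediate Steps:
j(d) = 83/d
(j(-91) + g(-146)) - 23715 = (83/(-91) - 24) - 23715 = (83*(-1/91) - 24) - 23715 = (-83/91 - 24) - 23715 = -2267/91 - 23715 = -2160332/91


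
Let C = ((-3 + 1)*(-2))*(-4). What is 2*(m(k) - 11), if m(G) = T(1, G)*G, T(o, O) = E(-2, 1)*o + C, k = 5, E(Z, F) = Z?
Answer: -202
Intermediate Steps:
C = -16 (C = -2*(-2)*(-4) = 4*(-4) = -16)
T(o, O) = -16 - 2*o (T(o, O) = -2*o - 16 = -16 - 2*o)
m(G) = -18*G (m(G) = (-16 - 2*1)*G = (-16 - 2)*G = -18*G)
2*(m(k) - 11) = 2*(-18*5 - 11) = 2*(-90 - 11) = 2*(-101) = -202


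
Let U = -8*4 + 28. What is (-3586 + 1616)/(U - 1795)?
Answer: 1970/1799 ≈ 1.0951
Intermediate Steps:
U = -4 (U = -32 + 28 = -4)
(-3586 + 1616)/(U - 1795) = (-3586 + 1616)/(-4 - 1795) = -1970/(-1799) = -1970*(-1/1799) = 1970/1799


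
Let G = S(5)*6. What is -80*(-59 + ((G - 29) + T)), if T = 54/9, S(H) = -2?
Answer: 7520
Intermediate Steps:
T = 6 (T = 54*(⅑) = 6)
G = -12 (G = -2*6 = -12)
-80*(-59 + ((G - 29) + T)) = -80*(-59 + ((-12 - 29) + 6)) = -80*(-59 + (-41 + 6)) = -80*(-59 - 35) = -80*(-94) = 7520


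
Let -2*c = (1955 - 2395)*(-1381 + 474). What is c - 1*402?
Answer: -199942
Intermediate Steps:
c = -199540 (c = -(1955 - 2395)*(-1381 + 474)/2 = -(-220)*(-907) = -1/2*399080 = -199540)
c - 1*402 = -199540 - 1*402 = -199540 - 402 = -199942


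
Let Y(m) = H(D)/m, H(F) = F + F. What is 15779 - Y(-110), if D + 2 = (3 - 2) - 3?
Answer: 867841/55 ≈ 15779.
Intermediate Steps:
D = -4 (D = -2 + ((3 - 2) - 3) = -2 + (1 - 3) = -2 - 2 = -4)
H(F) = 2*F
Y(m) = -8/m (Y(m) = (2*(-4))/m = -8/m)
15779 - Y(-110) = 15779 - (-8)/(-110) = 15779 - (-8)*(-1)/110 = 15779 - 1*4/55 = 15779 - 4/55 = 867841/55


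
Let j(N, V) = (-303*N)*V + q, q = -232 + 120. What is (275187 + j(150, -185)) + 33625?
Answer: 8716950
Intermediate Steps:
q = -112
j(N, V) = -112 - 303*N*V (j(N, V) = (-303*N)*V - 112 = -303*N*V - 112 = -112 - 303*N*V)
(275187 + j(150, -185)) + 33625 = (275187 + (-112 - 303*150*(-185))) + 33625 = (275187 + (-112 + 8408250)) + 33625 = (275187 + 8408138) + 33625 = 8683325 + 33625 = 8716950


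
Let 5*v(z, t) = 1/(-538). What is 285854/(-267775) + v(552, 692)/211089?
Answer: -32463261686783/30410104052550 ≈ -1.0675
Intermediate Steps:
v(z, t) = -1/2690 (v(z, t) = (⅕)/(-538) = (⅕)*(-1/538) = -1/2690)
285854/(-267775) + v(552, 692)/211089 = 285854/(-267775) - 1/2690/211089 = 285854*(-1/267775) - 1/2690*1/211089 = -285854/267775 - 1/567829410 = -32463261686783/30410104052550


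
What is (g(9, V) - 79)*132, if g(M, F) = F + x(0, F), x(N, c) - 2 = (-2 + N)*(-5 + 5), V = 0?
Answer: -10164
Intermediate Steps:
x(N, c) = 2 (x(N, c) = 2 + (-2 + N)*(-5 + 5) = 2 + (-2 + N)*0 = 2 + 0 = 2)
g(M, F) = 2 + F (g(M, F) = F + 2 = 2 + F)
(g(9, V) - 79)*132 = ((2 + 0) - 79)*132 = (2 - 79)*132 = -77*132 = -10164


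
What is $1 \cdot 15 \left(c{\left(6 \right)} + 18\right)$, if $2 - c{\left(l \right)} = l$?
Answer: $210$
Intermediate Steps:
$c{\left(l \right)} = 2 - l$
$1 \cdot 15 \left(c{\left(6 \right)} + 18\right) = 1 \cdot 15 \left(\left(2 - 6\right) + 18\right) = 15 \left(\left(2 - 6\right) + 18\right) = 15 \left(-4 + 18\right) = 15 \cdot 14 = 210$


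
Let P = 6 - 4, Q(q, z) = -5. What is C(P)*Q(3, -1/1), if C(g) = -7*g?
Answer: 70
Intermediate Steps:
P = 2
C(P)*Q(3, -1/1) = -7*2*(-5) = -14*(-5) = 70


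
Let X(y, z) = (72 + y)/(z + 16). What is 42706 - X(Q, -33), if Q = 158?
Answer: 726232/17 ≈ 42720.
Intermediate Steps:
X(y, z) = (72 + y)/(16 + z)
42706 - X(Q, -33) = 42706 - (72 + 158)/(16 - 33) = 42706 - 230/(-17) = 42706 - (-1)*230/17 = 42706 - 1*(-230/17) = 42706 + 230/17 = 726232/17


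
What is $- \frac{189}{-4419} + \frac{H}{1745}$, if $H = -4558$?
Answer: $- \frac{2201333}{856795} \approx -2.5693$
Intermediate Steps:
$- \frac{189}{-4419} + \frac{H}{1745} = - \frac{189}{-4419} - \frac{4558}{1745} = \left(-189\right) \left(- \frac{1}{4419}\right) - \frac{4558}{1745} = \frac{21}{491} - \frac{4558}{1745} = - \frac{2201333}{856795}$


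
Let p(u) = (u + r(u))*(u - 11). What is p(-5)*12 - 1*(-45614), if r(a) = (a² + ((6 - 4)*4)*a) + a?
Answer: 50414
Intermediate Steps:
r(a) = a² + 9*a (r(a) = (a² + (2*4)*a) + a = (a² + 8*a) + a = a² + 9*a)
p(u) = (-11 + u)*(u + u*(9 + u)) (p(u) = (u + u*(9 + u))*(u - 11) = (u + u*(9 + u))*(-11 + u) = (-11 + u)*(u + u*(9 + u)))
p(-5)*12 - 1*(-45614) = -5*(-110 + (-5)² - 1*(-5))*12 - 1*(-45614) = -5*(-110 + 25 + 5)*12 + 45614 = -5*(-80)*12 + 45614 = 400*12 + 45614 = 4800 + 45614 = 50414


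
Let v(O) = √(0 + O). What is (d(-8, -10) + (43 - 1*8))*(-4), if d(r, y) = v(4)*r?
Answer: -76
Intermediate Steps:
v(O) = √O
d(r, y) = 2*r (d(r, y) = √4*r = 2*r)
(d(-8, -10) + (43 - 1*8))*(-4) = (2*(-8) + (43 - 1*8))*(-4) = (-16 + (43 - 8))*(-4) = (-16 + 35)*(-4) = 19*(-4) = -76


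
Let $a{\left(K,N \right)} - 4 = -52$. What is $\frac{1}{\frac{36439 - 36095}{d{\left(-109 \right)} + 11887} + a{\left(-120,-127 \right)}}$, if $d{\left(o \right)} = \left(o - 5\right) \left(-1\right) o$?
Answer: $- \frac{539}{26216} \approx -0.02056$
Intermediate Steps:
$d{\left(o \right)} = o \left(5 - o\right)$ ($d{\left(o \right)} = \left(-5 + o\right) \left(-1\right) o = \left(5 - o\right) o = o \left(5 - o\right)$)
$a{\left(K,N \right)} = -48$ ($a{\left(K,N \right)} = 4 - 52 = -48$)
$\frac{1}{\frac{36439 - 36095}{d{\left(-109 \right)} + 11887} + a{\left(-120,-127 \right)}} = \frac{1}{\frac{36439 - 36095}{- 109 \left(5 - -109\right) + 11887} - 48} = \frac{1}{\frac{344}{- 109 \left(5 + 109\right) + 11887} - 48} = \frac{1}{\frac{344}{\left(-109\right) 114 + 11887} - 48} = \frac{1}{\frac{344}{-12426 + 11887} - 48} = \frac{1}{\frac{344}{-539} - 48} = \frac{1}{344 \left(- \frac{1}{539}\right) - 48} = \frac{1}{- \frac{344}{539} - 48} = \frac{1}{- \frac{26216}{539}} = - \frac{539}{26216}$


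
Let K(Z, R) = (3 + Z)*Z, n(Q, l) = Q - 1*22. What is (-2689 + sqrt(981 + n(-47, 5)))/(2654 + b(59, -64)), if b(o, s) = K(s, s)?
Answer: -2689/6558 + 2*sqrt(57)/3279 ≈ -0.40543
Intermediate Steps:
n(Q, l) = -22 + Q (n(Q, l) = Q - 22 = -22 + Q)
K(Z, R) = Z*(3 + Z)
b(o, s) = s*(3 + s)
(-2689 + sqrt(981 + n(-47, 5)))/(2654 + b(59, -64)) = (-2689 + sqrt(981 + (-22 - 47)))/(2654 - 64*(3 - 64)) = (-2689 + sqrt(981 - 69))/(2654 - 64*(-61)) = (-2689 + sqrt(912))/(2654 + 3904) = (-2689 + 4*sqrt(57))/6558 = (-2689 + 4*sqrt(57))*(1/6558) = -2689/6558 + 2*sqrt(57)/3279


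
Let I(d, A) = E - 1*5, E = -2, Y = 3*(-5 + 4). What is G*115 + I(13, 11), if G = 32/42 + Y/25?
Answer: 7016/105 ≈ 66.819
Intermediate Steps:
Y = -3 (Y = 3*(-1) = -3)
I(d, A) = -7 (I(d, A) = -2 - 1*5 = -2 - 5 = -7)
G = 337/525 (G = 32/42 - 3/25 = 32*(1/42) - 3*1/25 = 16/21 - 3/25 = 337/525 ≈ 0.64190)
G*115 + I(13, 11) = (337/525)*115 - 7 = 7751/105 - 7 = 7016/105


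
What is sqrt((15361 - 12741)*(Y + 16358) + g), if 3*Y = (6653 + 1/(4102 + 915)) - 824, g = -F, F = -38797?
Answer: sqrt(10870714427715237)/15051 ≈ 6927.3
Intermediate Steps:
g = 38797 (g = -1*(-38797) = 38797)
Y = 29244094/15051 (Y = ((6653 + 1/(4102 + 915)) - 824)/3 = ((6653 + 1/5017) - 824)/3 = (33378102/5017 - 824)/3 = (1/3)*(29244094/5017) = 29244094/15051 ≈ 1943.0)
sqrt((15361 - 12741)*(Y + 16358) + g) = sqrt((15361 - 12741)*(29244094/15051 + 16358) + 38797) = sqrt(2620*(275448352/15051) + 38797) = sqrt(721674682240/15051 + 38797) = sqrt(722258615887/15051) = sqrt(10870714427715237)/15051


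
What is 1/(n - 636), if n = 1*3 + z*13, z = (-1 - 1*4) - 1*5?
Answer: -1/763 ≈ -0.0013106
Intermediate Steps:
z = -10 (z = (-1 - 4) - 5 = -5 - 5 = -10)
n = -127 (n = 1*3 - 10*13 = 3 - 130 = -127)
1/(n - 636) = 1/(-127 - 636) = 1/(-763) = -1/763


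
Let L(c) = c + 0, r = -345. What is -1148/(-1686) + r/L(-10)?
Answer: 59315/1686 ≈ 35.181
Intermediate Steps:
L(c) = c
-1148/(-1686) + r/L(-10) = -1148/(-1686) - 345/(-10) = -1148*(-1/1686) - 345*(-⅒) = 574/843 + 69/2 = 59315/1686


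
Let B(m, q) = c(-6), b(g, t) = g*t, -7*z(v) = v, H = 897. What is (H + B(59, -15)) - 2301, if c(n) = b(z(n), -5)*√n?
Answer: -1404 - 30*I*√6/7 ≈ -1404.0 - 10.498*I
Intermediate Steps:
z(v) = -v/7
c(n) = 5*n^(3/2)/7 (c(n) = (-n/7*(-5))*√n = (5*n/7)*√n = 5*n^(3/2)/7)
B(m, q) = -30*I*√6/7 (B(m, q) = 5*(-6)^(3/2)/7 = 5*(-6*I*√6)/7 = -30*I*√6/7)
(H + B(59, -15)) - 2301 = (897 - 30*I*√6/7) - 2301 = -1404 - 30*I*√6/7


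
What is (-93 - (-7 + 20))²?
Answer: 11236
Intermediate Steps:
(-93 - (-7 + 20))² = (-93 - 1*13)² = (-93 - 13)² = (-106)² = 11236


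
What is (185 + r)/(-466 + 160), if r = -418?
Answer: 233/306 ≈ 0.76144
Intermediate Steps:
(185 + r)/(-466 + 160) = (185 - 418)/(-466 + 160) = -233/(-306) = -233*(-1/306) = 233/306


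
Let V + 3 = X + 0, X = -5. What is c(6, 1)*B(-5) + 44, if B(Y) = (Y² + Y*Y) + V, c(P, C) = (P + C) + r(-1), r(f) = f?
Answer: 296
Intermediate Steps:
V = -8 (V = -3 + (-5 + 0) = -3 - 5 = -8)
c(P, C) = -1 + C + P (c(P, C) = (P + C) - 1 = (C + P) - 1 = -1 + C + P)
B(Y) = -8 + 2*Y² (B(Y) = (Y² + Y*Y) - 8 = (Y² + Y²) - 8 = 2*Y² - 8 = -8 + 2*Y²)
c(6, 1)*B(-5) + 44 = (-1 + 1 + 6)*(-8 + 2*(-5)²) + 44 = 6*(-8 + 2*25) + 44 = 6*(-8 + 50) + 44 = 6*42 + 44 = 252 + 44 = 296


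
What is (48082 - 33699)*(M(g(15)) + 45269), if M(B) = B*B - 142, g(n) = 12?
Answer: 651132793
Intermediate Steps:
M(B) = -142 + B² (M(B) = B² - 142 = -142 + B²)
(48082 - 33699)*(M(g(15)) + 45269) = (48082 - 33699)*((-142 + 12²) + 45269) = 14383*((-142 + 144) + 45269) = 14383*(2 + 45269) = 14383*45271 = 651132793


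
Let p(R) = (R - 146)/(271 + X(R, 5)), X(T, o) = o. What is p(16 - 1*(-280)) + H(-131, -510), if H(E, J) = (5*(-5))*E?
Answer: 150675/46 ≈ 3275.5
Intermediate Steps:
p(R) = -73/138 + R/276 (p(R) = (R - 146)/(271 + 5) = (-146 + R)/276 = (-146 + R)*(1/276) = -73/138 + R/276)
H(E, J) = -25*E
p(16 - 1*(-280)) + H(-131, -510) = (-73/138 + (16 - 1*(-280))/276) - 25*(-131) = (-73/138 + (16 + 280)/276) + 3275 = (-73/138 + (1/276)*296) + 3275 = (-73/138 + 74/69) + 3275 = 25/46 + 3275 = 150675/46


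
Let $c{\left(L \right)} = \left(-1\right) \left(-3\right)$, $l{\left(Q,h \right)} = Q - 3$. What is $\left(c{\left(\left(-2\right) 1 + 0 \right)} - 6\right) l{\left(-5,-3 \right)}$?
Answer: $24$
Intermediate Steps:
$l{\left(Q,h \right)} = -3 + Q$
$c{\left(L \right)} = 3$
$\left(c{\left(\left(-2\right) 1 + 0 \right)} - 6\right) l{\left(-5,-3 \right)} = \left(3 - 6\right) \left(-3 - 5\right) = \left(-3\right) \left(-8\right) = 24$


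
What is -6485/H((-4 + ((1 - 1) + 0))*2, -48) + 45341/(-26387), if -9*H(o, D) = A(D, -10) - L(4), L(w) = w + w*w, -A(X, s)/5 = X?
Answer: 306020447/1161028 ≈ 263.58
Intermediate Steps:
A(X, s) = -5*X
L(w) = w + w**2
H(o, D) = 20/9 + 5*D/9 (H(o, D) = -(-5*D - 4*(1 + 4))/9 = -(-5*D - 4*5)/9 = -(-5*D - 1*20)/9 = -(-5*D - 20)/9 = -(-20 - 5*D)/9 = 20/9 + 5*D/9)
-6485/H((-4 + ((1 - 1) + 0))*2, -48) + 45341/(-26387) = -6485/(20/9 + (5/9)*(-48)) + 45341/(-26387) = -6485/(20/9 - 80/3) + 45341*(-1/26387) = -6485/(-220/9) - 45341/26387 = -6485*(-9/220) - 45341/26387 = 11673/44 - 45341/26387 = 306020447/1161028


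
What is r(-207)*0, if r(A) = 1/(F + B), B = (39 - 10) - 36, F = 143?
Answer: 0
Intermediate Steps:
B = -7 (B = 29 - 36 = -7)
r(A) = 1/136 (r(A) = 1/(143 - 7) = 1/136)
r(-207)*0 = (1/136)*0 = 0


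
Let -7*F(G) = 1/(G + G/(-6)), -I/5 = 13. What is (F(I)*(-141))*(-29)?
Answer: 24534/2275 ≈ 10.784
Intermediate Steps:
I = -65 (I = -5*13 = -65)
F(G) = -6/(35*G) (F(G) = -1/(7*(G + G/(-6))) = -1/(7*(G + G*(-1/6))) = -1/(7*(G - G/6)) = -6/(5*G)/7 = -6/(35*G))
(F(I)*(-141))*(-29) = (-6/35/(-65)*(-141))*(-29) = (-6/35*(-1/65)*(-141))*(-29) = ((6/2275)*(-141))*(-29) = -846/2275*(-29) = 24534/2275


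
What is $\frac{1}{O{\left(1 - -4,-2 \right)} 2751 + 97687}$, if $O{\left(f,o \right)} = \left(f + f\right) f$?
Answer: $\frac{1}{235237} \approx 4.251 \cdot 10^{-6}$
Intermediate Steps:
$O{\left(f,o \right)} = 2 f^{2}$ ($O{\left(f,o \right)} = 2 f f = 2 f^{2}$)
$\frac{1}{O{\left(1 - -4,-2 \right)} 2751 + 97687} = \frac{1}{2 \left(1 - -4\right)^{2} \cdot 2751 + 97687} = \frac{1}{2 \left(1 + 4\right)^{2} \cdot 2751 + 97687} = \frac{1}{2 \cdot 5^{2} \cdot 2751 + 97687} = \frac{1}{2 \cdot 25 \cdot 2751 + 97687} = \frac{1}{50 \cdot 2751 + 97687} = \frac{1}{137550 + 97687} = \frac{1}{235237}$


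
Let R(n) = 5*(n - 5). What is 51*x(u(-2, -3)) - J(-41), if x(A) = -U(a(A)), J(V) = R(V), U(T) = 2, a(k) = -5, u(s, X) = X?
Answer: 128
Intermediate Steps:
R(n) = -25 + 5*n (R(n) = 5*(-5 + n) = -25 + 5*n)
J(V) = -25 + 5*V
x(A) = -2 (x(A) = -1*2 = -2)
51*x(u(-2, -3)) - J(-41) = 51*(-2) - (-25 + 5*(-41)) = -102 - (-25 - 205) = -102 - 1*(-230) = -102 + 230 = 128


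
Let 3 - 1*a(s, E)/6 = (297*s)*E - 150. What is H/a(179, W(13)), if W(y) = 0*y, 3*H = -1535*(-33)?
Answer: 16885/918 ≈ 18.393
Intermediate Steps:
H = 16885 (H = (-1535*(-33))/3 = (⅓)*50655 = 16885)
W(y) = 0
a(s, E) = 918 - 1782*E*s (a(s, E) = 18 - 6*((297*s)*E - 150) = 18 - 6*(297*E*s - 150) = 18 - 6*(-150 + 297*E*s) = 18 + (900 - 1782*E*s) = 918 - 1782*E*s)
H/a(179, W(13)) = 16885/(918 - 1782*0*179) = 16885/(918 + 0) = 16885/918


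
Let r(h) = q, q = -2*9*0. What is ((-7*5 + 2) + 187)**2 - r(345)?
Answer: 23716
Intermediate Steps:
q = 0 (q = -18*0 = 0)
r(h) = 0
((-7*5 + 2) + 187)**2 - r(345) = ((-7*5 + 2) + 187)**2 - 1*0 = ((-35 + 2) + 187)**2 + 0 = (-33 + 187)**2 + 0 = 154**2 + 0 = 23716 + 0 = 23716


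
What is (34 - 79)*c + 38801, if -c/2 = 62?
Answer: 44381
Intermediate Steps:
c = -124 (c = -2*62 = -124)
(34 - 79)*c + 38801 = (34 - 79)*(-124) + 38801 = -45*(-124) + 38801 = 5580 + 38801 = 44381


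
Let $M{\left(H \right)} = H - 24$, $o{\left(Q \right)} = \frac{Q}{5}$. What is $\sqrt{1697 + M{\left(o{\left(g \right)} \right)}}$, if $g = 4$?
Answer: $\frac{\sqrt{41845}}{5} \approx 40.912$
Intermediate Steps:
$o{\left(Q \right)} = \frac{Q}{5}$ ($o{\left(Q \right)} = Q \frac{1}{5} = \frac{Q}{5}$)
$M{\left(H \right)} = -24 + H$ ($M{\left(H \right)} = H - 24 = -24 + H$)
$\sqrt{1697 + M{\left(o{\left(g \right)} \right)}} = \sqrt{1697 + \left(-24 + \frac{1}{5} \cdot 4\right)} = \sqrt{1697 + \left(-24 + \frac{4}{5}\right)} = \sqrt{1697 - \frac{116}{5}} = \sqrt{\frac{8369}{5}} = \frac{\sqrt{41845}}{5}$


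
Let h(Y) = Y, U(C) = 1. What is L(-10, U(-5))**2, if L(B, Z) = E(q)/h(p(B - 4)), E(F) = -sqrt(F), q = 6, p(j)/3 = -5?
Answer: 2/75 ≈ 0.026667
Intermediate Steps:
p(j) = -15 (p(j) = 3*(-5) = -15)
L(B, Z) = sqrt(6)/15 (L(B, Z) = -sqrt(6)/(-15) = -sqrt(6)*(-1/15) = sqrt(6)/15)
L(-10, U(-5))**2 = (sqrt(6)/15)**2 = 2/75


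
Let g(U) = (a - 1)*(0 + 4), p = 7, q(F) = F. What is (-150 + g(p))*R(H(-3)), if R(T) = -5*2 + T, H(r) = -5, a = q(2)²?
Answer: 2070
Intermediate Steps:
a = 4 (a = 2² = 4)
R(T) = -10 + T
g(U) = 12 (g(U) = (4 - 1)*(0 + 4) = 3*4 = 12)
(-150 + g(p))*R(H(-3)) = (-150 + 12)*(-10 - 5) = -138*(-15) = 2070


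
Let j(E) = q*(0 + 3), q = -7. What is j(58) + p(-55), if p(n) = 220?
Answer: 199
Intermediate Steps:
j(E) = -21 (j(E) = -7*(0 + 3) = -7*3 = -21)
j(58) + p(-55) = -21 + 220 = 199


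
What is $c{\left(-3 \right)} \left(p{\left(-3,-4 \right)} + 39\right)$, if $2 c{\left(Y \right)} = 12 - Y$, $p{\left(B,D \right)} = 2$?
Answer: $\frac{615}{2} \approx 307.5$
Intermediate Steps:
$c{\left(Y \right)} = 6 - \frac{Y}{2}$ ($c{\left(Y \right)} = \frac{12 - Y}{2} = 6 - \frac{Y}{2}$)
$c{\left(-3 \right)} \left(p{\left(-3,-4 \right)} + 39\right) = \left(6 - - \frac{3}{2}\right) \left(2 + 39\right) = \left(6 + \frac{3}{2}\right) 41 = \frac{15}{2} \cdot 41 = \frac{615}{2}$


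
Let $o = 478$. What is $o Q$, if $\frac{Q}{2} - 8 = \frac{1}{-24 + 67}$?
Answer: $\frac{329820}{43} \approx 7670.2$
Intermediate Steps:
$Q = \frac{690}{43}$ ($Q = 16 + \frac{2}{-24 + 67} = 16 + \frac{2}{43} = \frac{690}{43} \approx 16.047$)
$o Q = 478 \cdot \frac{690}{43} = \frac{329820}{43}$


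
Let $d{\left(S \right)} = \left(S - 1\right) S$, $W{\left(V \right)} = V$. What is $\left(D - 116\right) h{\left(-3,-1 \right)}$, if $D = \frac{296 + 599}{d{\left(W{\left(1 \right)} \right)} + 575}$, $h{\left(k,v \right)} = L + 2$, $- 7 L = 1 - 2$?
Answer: $- \frac{39483}{161} \approx -245.24$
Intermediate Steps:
$L = \frac{1}{7}$ ($L = - \frac{1 - 2}{7} = \left(- \frac{1}{7}\right) \left(-1\right) = \frac{1}{7} \approx 0.14286$)
$h{\left(k,v \right)} = \frac{15}{7}$ ($h{\left(k,v \right)} = \frac{1}{7} + 2 = \frac{15}{7}$)
$d{\left(S \right)} = S \left(-1 + S\right)$ ($d{\left(S \right)} = \left(-1 + S\right) S = S \left(-1 + S\right)$)
$D = \frac{179}{115}$ ($D = \frac{296 + 599}{1 \left(-1 + 1\right) + 575} = \frac{895}{1 \cdot 0 + 575} = \frac{895}{0 + 575} = \frac{895}{575} = 895 \cdot \frac{1}{575} = \frac{179}{115} \approx 1.5565$)
$\left(D - 116\right) h{\left(-3,-1 \right)} = \left(\frac{179}{115} - 116\right) \frac{15}{7} = \left(- \frac{13161}{115}\right) \frac{15}{7} = - \frac{39483}{161}$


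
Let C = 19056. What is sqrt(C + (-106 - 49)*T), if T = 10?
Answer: sqrt(17506) ≈ 132.31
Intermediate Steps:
sqrt(C + (-106 - 49)*T) = sqrt(19056 + (-106 - 49)*10) = sqrt(19056 - 155*10) = sqrt(19056 - 1550) = sqrt(17506)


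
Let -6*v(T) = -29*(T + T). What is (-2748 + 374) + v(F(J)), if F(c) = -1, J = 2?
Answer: -7151/3 ≈ -2383.7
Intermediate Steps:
v(T) = 29*T/3 (v(T) = -(-29)*(T + T)/6 = -(-29)*2*T/6 = -(-29)*T/3 = 29*T/3)
(-2748 + 374) + v(F(J)) = (-2748 + 374) + (29/3)*(-1) = -2374 - 29/3 = -7151/3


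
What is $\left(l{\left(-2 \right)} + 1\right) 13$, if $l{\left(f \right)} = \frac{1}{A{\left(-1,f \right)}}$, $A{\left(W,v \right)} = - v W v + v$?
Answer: $\frac{39}{2} \approx 19.5$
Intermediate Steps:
$A{\left(W,v \right)} = v - W v^{2}$ ($A{\left(W,v \right)} = - W v v + v = - W v^{2} + v = v - W v^{2}$)
$l{\left(f \right)} = \frac{1}{f \left(1 + f\right)}$ ($l{\left(f \right)} = \frac{1}{f \left(1 - - f\right)} = \frac{1}{f \left(1 + f\right)}$)
$\left(l{\left(-2 \right)} + 1\right) 13 = \left(\frac{1}{\left(-2\right) \left(1 - 2\right)} + 1\right) 13 = \left(- \frac{1}{2 \left(-1\right)} + 1\right) 13 = \left(\left(- \frac{1}{2}\right) \left(-1\right) + 1\right) 13 = \left(\frac{1}{2} + 1\right) 13 = \frac{3}{2} \cdot 13 = \frac{39}{2}$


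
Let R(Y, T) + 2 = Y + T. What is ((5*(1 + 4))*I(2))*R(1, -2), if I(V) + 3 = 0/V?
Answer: 225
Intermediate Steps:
R(Y, T) = -2 + T + Y (R(Y, T) = -2 + (Y + T) = -2 + (T + Y) = -2 + T + Y)
I(V) = -3 (I(V) = -3 + 0/V = -3 + 0 = -3)
((5*(1 + 4))*I(2))*R(1, -2) = ((5*(1 + 4))*(-3))*(-2 - 2 + 1) = ((5*5)*(-3))*(-3) = (25*(-3))*(-3) = -75*(-3) = 225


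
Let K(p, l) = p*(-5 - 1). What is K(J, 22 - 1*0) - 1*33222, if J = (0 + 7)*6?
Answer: -33474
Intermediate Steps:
J = 42 (J = 7*6 = 42)
K(p, l) = -6*p (K(p, l) = p*(-6) = -6*p)
K(J, 22 - 1*0) - 1*33222 = -6*42 - 1*33222 = -252 - 33222 = -33474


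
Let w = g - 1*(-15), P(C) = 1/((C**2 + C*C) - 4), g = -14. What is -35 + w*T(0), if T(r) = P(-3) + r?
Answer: -489/14 ≈ -34.929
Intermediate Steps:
P(C) = 1/(-4 + 2*C**2) (P(C) = 1/((C**2 + C**2) - 4) = 1/(2*C**2 - 4) = 1/(-4 + 2*C**2))
w = 1 (w = -14 - 1*(-15) = -14 + 15 = 1)
T(r) = 1/14 + r (T(r) = 1/(2*(-2 + (-3)**2)) + r = 1/(2*(-2 + 9)) + r = (1/2)/7 + r = (1/2)*(1/7) + r = 1/14 + r)
-35 + w*T(0) = -35 + 1*(1/14 + 0) = -35 + 1*(1/14) = -35 + 1/14 = -489/14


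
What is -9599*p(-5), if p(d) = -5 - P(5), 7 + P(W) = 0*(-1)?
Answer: -19198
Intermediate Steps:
P(W) = -7 (P(W) = -7 + 0*(-1) = -7 + 0 = -7)
p(d) = 2 (p(d) = -5 - 1*(-7) = -5 + 7 = 2)
-9599*p(-5) = -9599*2 = -19198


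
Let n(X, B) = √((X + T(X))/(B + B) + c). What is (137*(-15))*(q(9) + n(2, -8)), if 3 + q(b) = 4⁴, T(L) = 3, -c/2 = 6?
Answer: -519915 - 2055*I*√197/4 ≈ -5.1992e+5 - 7210.8*I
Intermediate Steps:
c = -12 (c = -2*6 = -12)
q(b) = 253 (q(b) = -3 + 4⁴ = -3 + 256 = 253)
n(X, B) = √(-12 + (3 + X)/(2*B)) (n(X, B) = √((X + 3)/(B + B) - 12) = √((3 + X)/((2*B)) - 12) = √((3 + X)*(1/(2*B)) - 12) = √((3 + X)/(2*B) - 12) = √(-12 + (3 + X)/(2*B)))
(137*(-15))*(q(9) + n(2, -8)) = (137*(-15))*(253 + √2*√((3 + 2 - 24*(-8))/(-8))/2) = -2055*(253 + √2*√(-(3 + 2 + 192)/8)/2) = -2055*(253 + √2*√(-⅛*197)/2) = -2055*(253 + √2*√(-197/8)/2) = -2055*(253 + √2*(I*√394/4)/2) = -2055*(253 + I*√197/4) = -519915 - 2055*I*√197/4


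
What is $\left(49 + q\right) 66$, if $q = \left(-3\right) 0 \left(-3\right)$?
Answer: $3234$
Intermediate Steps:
$q = 0$ ($q = 0 \left(-3\right) = 0$)
$\left(49 + q\right) 66 = \left(49 + 0\right) 66 = 49 \cdot 66 = 3234$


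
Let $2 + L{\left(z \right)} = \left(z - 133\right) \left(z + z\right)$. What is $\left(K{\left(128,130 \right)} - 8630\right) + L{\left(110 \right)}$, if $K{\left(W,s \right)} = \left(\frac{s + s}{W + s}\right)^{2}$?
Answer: $- \frac{227831672}{16641} \approx -13691.0$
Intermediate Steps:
$K{\left(W,s \right)} = \frac{4 s^{2}}{\left(W + s\right)^{2}}$ ($K{\left(W,s \right)} = \left(\frac{2 s}{W + s}\right)^{2} = \frac{4 s^{2}}{\left(W + s\right)^{2}}$)
$L{\left(z \right)} = -2 + 2 z \left(-133 + z\right)$ ($L{\left(z \right)} = -2 + \left(z - 133\right) \left(z + z\right) = -2 + \left(-133 + z\right) 2 z = -2 + 2 z \left(-133 + z\right)$)
$\left(K{\left(128,130 \right)} - 8630\right) + L{\left(110 \right)} = \left(\frac{4 \cdot 130^{2}}{\left(128 + 130\right)^{2}} - 8630\right) - \left(29262 - 24200\right) = \left(4 \cdot 16900 \cdot \frac{1}{66564} - 8630\right) - 5062 = \left(\frac{16900}{16641} - 8630\right) - 5062 = - \frac{143594930}{16641} - 5062 = - \frac{227831672}{16641}$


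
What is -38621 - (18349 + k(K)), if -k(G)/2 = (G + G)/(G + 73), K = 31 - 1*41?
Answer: -3589150/63 ≈ -56971.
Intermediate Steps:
K = -10 (K = 31 - 41 = -10)
k(G) = -4*G/(73 + G) (k(G) = -2*(G + G)/(G + 73) = -2*2*G/(73 + G) = -4*G/(73 + G))
-38621 - (18349 + k(K)) = -38621 - (18349 - 4*(-10)/(73 - 10)) = -38621 - (18349 - 4*(-10)/63) = -38621 - (18349 - 4*(-10)*1/63) = -38621 - (18349 + 40/63) = -38621 - 1*1156027/63 = -38621 - 1156027/63 = -3589150/63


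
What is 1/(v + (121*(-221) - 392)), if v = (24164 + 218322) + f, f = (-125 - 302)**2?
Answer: 1/397682 ≈ 2.5146e-6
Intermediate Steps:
f = 182329 (f = (-427)**2 = 182329)
v = 424815 (v = (24164 + 218322) + 182329 = 242486 + 182329 = 424815)
1/(v + (121*(-221) - 392)) = 1/(424815 + (121*(-221) - 392)) = 1/(424815 + (-26741 - 392)) = 1/(424815 - 27133) = 1/397682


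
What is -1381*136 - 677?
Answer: -188493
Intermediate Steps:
-1381*136 - 677 = -187816 - 677 = -188493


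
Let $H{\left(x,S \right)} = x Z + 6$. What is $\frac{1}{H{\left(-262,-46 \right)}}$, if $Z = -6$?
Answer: $\frac{1}{1578} \approx 0.00063371$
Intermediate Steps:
$H{\left(x,S \right)} = 6 - 6 x$ ($H{\left(x,S \right)} = x \left(-6\right) + 6 = - 6 x + 6 = 6 - 6 x$)
$\frac{1}{H{\left(-262,-46 \right)}} = \frac{1}{6 - -1572} = \frac{1}{6 + 1572} = \frac{1}{1578}$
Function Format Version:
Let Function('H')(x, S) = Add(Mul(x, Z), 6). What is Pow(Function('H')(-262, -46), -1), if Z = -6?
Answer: Rational(1, 1578) ≈ 0.00063371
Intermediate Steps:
Function('H')(x, S) = Add(6, Mul(-6, x)) (Function('H')(x, S) = Add(Mul(x, -6), 6) = Add(Mul(-6, x), 6) = Add(6, Mul(-6, x)))
Pow(Function('H')(-262, -46), -1) = Pow(Add(6, Mul(-6, -262)), -1) = Pow(Add(6, 1572), -1) = Pow(1578, -1) = Rational(1, 1578)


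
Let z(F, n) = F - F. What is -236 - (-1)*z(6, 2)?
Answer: -236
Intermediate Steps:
z(F, n) = 0
-236 - (-1)*z(6, 2) = -236 - (-1)*0 = -236 - 1*0 = -236 + 0 = -236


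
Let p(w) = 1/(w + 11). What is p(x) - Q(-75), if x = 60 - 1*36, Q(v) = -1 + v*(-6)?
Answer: -15714/35 ≈ -448.97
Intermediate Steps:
Q(v) = -1 - 6*v
x = 24 (x = 60 - 36 = 24)
p(w) = 1/(11 + w)
p(x) - Q(-75) = 1/(11 + 24) - (-1 - 6*(-75)) = 1/35 - (-1 + 450) = 1/35 - 1*449 = 1/35 - 449 = -15714/35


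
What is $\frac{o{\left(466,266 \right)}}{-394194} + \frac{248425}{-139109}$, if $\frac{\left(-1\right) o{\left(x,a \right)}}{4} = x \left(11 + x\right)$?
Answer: $\frac{4293010417}{9139322191} \approx 0.46973$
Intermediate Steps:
$o{\left(x,a \right)} = - 4 x \left(11 + x\right)$
$\frac{o{\left(466,266 \right)}}{-394194} + \frac{248425}{-139109} = \frac{\left(-4\right) 466 \left(11 + 466\right)}{-394194} + \frac{248425}{-139109} = \left(-4\right) 466 \cdot 477 \left(- \frac{1}{394194}\right) + 248425 \left(- \frac{1}{139109}\right) = \left(-889128\right) \left(- \frac{1}{394194}\right) - \frac{248425}{139109} = \frac{148188}{65699} - \frac{248425}{139109} = \frac{4293010417}{9139322191}$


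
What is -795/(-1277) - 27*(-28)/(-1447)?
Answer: 184953/1847819 ≈ 0.10009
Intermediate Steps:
-795/(-1277) - 27*(-28)/(-1447) = -795*(-1/1277) + 756*(-1/1447) = 795/1277 - 756/1447 = 184953/1847819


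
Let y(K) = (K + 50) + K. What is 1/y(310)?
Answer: 1/670 ≈ 0.0014925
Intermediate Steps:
y(K) = 50 + 2*K (y(K) = (50 + K) + K = 50 + 2*K)
1/y(310) = 1/(50 + 2*310) = 1/(50 + 620) = 1/670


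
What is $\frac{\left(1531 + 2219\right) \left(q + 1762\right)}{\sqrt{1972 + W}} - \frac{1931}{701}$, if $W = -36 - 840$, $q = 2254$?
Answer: $- \frac{1931}{701} + \frac{3765000 \sqrt{274}}{137} \approx 4.549 \cdot 10^{5}$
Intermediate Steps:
$W = -876$ ($W = -36 - 840 = -876$)
$\frac{\left(1531 + 2219\right) \left(q + 1762\right)}{\sqrt{1972 + W}} - \frac{1931}{701} = \frac{\left(1531 + 2219\right) \left(2254 + 1762\right)}{\sqrt{1972 - 876}} - \frac{1931}{701} = \frac{3750 \cdot 4016}{\sqrt{1096}} - \frac{1931}{701} = \frac{15060000}{2 \sqrt{274}} - \frac{1931}{701} = 15060000 \frac{\sqrt{274}}{548} - \frac{1931}{701} = \frac{3765000 \sqrt{274}}{137} - \frac{1931}{701} = - \frac{1931}{701} + \frac{3765000 \sqrt{274}}{137}$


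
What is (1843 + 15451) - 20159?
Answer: -2865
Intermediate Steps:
(1843 + 15451) - 20159 = 17294 - 20159 = -2865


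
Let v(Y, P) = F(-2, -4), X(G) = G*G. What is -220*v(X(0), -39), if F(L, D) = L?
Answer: 440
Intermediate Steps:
X(G) = G²
v(Y, P) = -2
-220*v(X(0), -39) = -220*(-2) = 440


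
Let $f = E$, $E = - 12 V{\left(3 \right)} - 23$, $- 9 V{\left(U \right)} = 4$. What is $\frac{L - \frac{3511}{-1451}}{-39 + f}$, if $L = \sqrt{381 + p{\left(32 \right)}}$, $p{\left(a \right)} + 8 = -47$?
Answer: $- \frac{10533}{246670} - \frac{3 \sqrt{326}}{170} \approx -0.36133$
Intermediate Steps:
$V{\left(U \right)} = - \frac{4}{9}$ ($V{\left(U \right)} = \left(- \frac{1}{9}\right) 4 = - \frac{4}{9}$)
$p{\left(a \right)} = -55$ ($p{\left(a \right)} = -8 - 47 = -55$)
$E = - \frac{53}{3}$ ($E = \left(-12\right) \left(- \frac{4}{9}\right) - 23 = \frac{16}{3} - 23 = - \frac{53}{3} \approx -17.667$)
$L = \sqrt{326}$ ($L = \sqrt{381 - 55} = \sqrt{326} \approx 18.055$)
$f = - \frac{53}{3} \approx -17.667$
$\frac{L - \frac{3511}{-1451}}{-39 + f} = \frac{\sqrt{326} - \frac{3511}{-1451}}{-39 - \frac{53}{3}} = \frac{\sqrt{326} - - \frac{3511}{1451}}{- \frac{170}{3}} = \left(\sqrt{326} + \frac{3511}{1451}\right) \left(- \frac{3}{170}\right) = \left(\frac{3511}{1451} + \sqrt{326}\right) \left(- \frac{3}{170}\right) = - \frac{10533}{246670} - \frac{3 \sqrt{326}}{170}$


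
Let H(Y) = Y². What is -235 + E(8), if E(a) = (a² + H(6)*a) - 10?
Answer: 107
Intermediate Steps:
E(a) = -10 + a² + 36*a (E(a) = (a² + 6²*a) - 10 = (a² + 36*a) - 10 = -10 + a² + 36*a)
-235 + E(8) = -235 + (-10 + 8² + 36*8) = -235 + (-10 + 64 + 288) = -235 + 342 = 107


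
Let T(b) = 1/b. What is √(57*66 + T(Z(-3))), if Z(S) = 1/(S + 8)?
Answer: √3767 ≈ 61.376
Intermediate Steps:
Z(S) = 1/(8 + S)
√(57*66 + T(Z(-3))) = √(57*66 + 1/(1/(8 - 3))) = √(3762 + 1/(1/5)) = √(3762 + 1/(⅕)) = √(3762 + 5) = √3767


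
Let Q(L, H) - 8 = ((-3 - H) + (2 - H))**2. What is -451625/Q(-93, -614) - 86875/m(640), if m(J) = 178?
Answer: -130873916125/267985586 ≈ -488.36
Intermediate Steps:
Q(L, H) = 8 + (-1 - 2*H)**2 (Q(L, H) = 8 + ((-3 - H) + (2 - H))**2 = 8 + (-1 - 2*H)**2)
-451625/Q(-93, -614) - 86875/m(640) = -451625/(8 + (1 + 2*(-614))**2) - 86875/178 = -451625/(8 + (1 - 1228)**2) - 86875*1/178 = -451625/(8 + (-1227)**2) - 86875/178 = -451625/(8 + 1505529) - 86875/178 = -451625/1505537 - 86875/178 = -130873916125/267985586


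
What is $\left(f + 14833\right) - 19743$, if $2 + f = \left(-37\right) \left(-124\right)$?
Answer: $-324$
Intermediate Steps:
$f = 4586$ ($f = -2 - -4588 = -2 + 4588 = 4586$)
$\left(f + 14833\right) - 19743 = \left(4586 + 14833\right) - 19743 = 19419 - 19743 = -324$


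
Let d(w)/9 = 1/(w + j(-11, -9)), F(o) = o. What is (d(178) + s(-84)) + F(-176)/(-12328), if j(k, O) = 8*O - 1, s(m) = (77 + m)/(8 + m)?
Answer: 787413/4099060 ≈ 0.19210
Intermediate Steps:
s(m) = (77 + m)/(8 + m)
j(k, O) = -1 + 8*O
d(w) = 9/(-73 + w) (d(w) = 9/(w + (-1 + 8*(-9))) = 9/(w + (-1 - 72)) = 9/(w - 73) = 9/(-73 + w))
(d(178) + s(-84)) + F(-176)/(-12328) = (9/(-73 + 178) + (77 - 84)/(8 - 84)) - 176/(-12328) = (9/105 - 7/(-76)) - 176*(-1/12328) = (9*(1/105) - 1/76*(-7)) + 22/1541 = (3/35 + 7/76) + 22/1541 = 473/2660 + 22/1541 = 787413/4099060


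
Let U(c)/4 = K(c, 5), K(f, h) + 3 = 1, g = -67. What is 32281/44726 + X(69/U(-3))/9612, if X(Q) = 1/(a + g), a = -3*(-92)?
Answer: 155142593/214953156 ≈ 0.72175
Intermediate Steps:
a = 276
K(f, h) = -2 (K(f, h) = -3 + 1 = -2)
U(c) = -8 (U(c) = 4*(-2) = -8)
X(Q) = 1/209 (X(Q) = 1/(276 - 67) = 1/209)
32281/44726 + X(69/U(-3))/9612 = 32281/44726 + (1/209)/9612 = 32281*(1/44726) + (1/209)*(1/9612) = 1699/2354 + 1/2008908 = 155142593/214953156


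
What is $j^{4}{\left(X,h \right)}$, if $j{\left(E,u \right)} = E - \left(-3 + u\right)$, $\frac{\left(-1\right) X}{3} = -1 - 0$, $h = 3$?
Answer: $81$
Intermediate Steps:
$X = 3$ ($X = - 3 \left(-1 - 0\right) = - 3 \left(-1 + 0\right) = \left(-3\right) \left(-1\right) = 3$)
$j{\left(E,u \right)} = 3 + E - u$
$j^{4}{\left(X,h \right)} = \left(3 + 3 - 3\right)^{4} = 3^{4} = 81$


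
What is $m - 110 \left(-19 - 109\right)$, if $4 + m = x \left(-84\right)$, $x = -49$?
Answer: $18192$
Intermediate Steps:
$m = 4112$ ($m = -4 - -4116 = -4 + 4116 = 4112$)
$m - 110 \left(-19 - 109\right) = 4112 - 110 \left(-19 - 109\right) = 4112 - 110 \left(-128\right) = 4112 - -14080 = 4112 + 14080 = 18192$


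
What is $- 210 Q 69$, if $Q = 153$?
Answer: $-2216970$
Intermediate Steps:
$- 210 Q 69 = \left(-210\right) 153 \cdot 69 = \left(-32130\right) 69 = -2216970$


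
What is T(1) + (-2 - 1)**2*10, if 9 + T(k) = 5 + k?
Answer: 87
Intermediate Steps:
T(k) = -4 + k (T(k) = -9 + (5 + k) = -4 + k)
T(1) + (-2 - 1)**2*10 = (-4 + 1) + (-2 - 1)**2*10 = -3 + (-3)**2*10 = -3 + 9*10 = -3 + 90 = 87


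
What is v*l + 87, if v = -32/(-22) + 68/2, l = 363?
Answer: 12957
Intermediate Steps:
v = 390/11 (v = -32*(-1/22) + 68*(½) = 16/11 + 34 = 390/11 ≈ 35.455)
v*l + 87 = (390/11)*363 + 87 = 12870 + 87 = 12957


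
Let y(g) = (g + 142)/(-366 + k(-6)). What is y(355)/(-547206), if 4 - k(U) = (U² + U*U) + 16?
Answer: 497/246242700 ≈ 2.0183e-6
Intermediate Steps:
k(U) = -12 - 2*U² (k(U) = 4 - ((U² + U*U) + 16) = 4 - ((U² + U²) + 16) = 4 - (2*U² + 16) = 4 - (16 + 2*U²) = 4 + (-16 - 2*U²) = -12 - 2*U²)
y(g) = -71/225 - g/450 (y(g) = (g + 142)/(-366 + (-12 - 2*(-6)²)) = (142 + g)/(-366 + (-12 - 2*36)) = (142 + g)/(-366 + (-12 - 72)) = (142 + g)/(-366 - 84) = (142 + g)/(-450) = (142 + g)*(-1/450) = -71/225 - g/450)
y(355)/(-547206) = (-71/225 - 1/450*355)/(-547206) = (-71/225 - 71/90)*(-1/547206) = -497/450*(-1/547206) = 497/246242700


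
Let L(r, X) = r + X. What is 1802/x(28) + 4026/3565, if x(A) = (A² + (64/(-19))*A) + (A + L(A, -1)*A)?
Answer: 23478647/9982000 ≈ 2.3521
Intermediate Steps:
L(r, X) = X + r
x(A) = A² - 45*A/19 + A*(-1 + A) (x(A) = (A² + (64/(-19))*A) + (A + (-1 + A)*A) = (A² + (64*(-1/19))*A) + (A + A*(-1 + A)) = (A² - 64*A/19) + (A + A*(-1 + A)) = A² - 45*A/19 + A*(-1 + A))
1802/x(28) + 4026/3565 = 1802/(((2/19)*28*(-32 + 19*28))) + 4026/3565 = 1802/(((2/19)*28*(-32 + 532))) + 4026*(1/3565) = 1802/(((2/19)*28*500)) + 4026/3565 = 1802/(28000/19) + 4026/3565 = 1802*(19/28000) + 4026/3565 = 17119/14000 + 4026/3565 = 23478647/9982000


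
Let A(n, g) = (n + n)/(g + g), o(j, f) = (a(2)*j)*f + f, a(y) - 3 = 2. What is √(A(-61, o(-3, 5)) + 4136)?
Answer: √20270670/70 ≈ 64.318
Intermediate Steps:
a(y) = 5 (a(y) = 3 + 2 = 5)
o(j, f) = f + 5*f*j (o(j, f) = (5*j)*f + f = 5*f*j + f = f + 5*f*j)
A(n, g) = n/g (A(n, g) = (2*n)/((2*g)) = (2*n)*(1/(2*g)) = n/g)
√(A(-61, o(-3, 5)) + 4136) = √(-61*1/(5*(1 + 5*(-3))) + 4136) = √(-61*1/(5*(1 - 15)) + 4136) = √(-61/(5*(-14)) + 4136) = √(-61/(-70) + 4136) = √(-61*(-1/70) + 4136) = √(61/70 + 4136) = √(289581/70) = √20270670/70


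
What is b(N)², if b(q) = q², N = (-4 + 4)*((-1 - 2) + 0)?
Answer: 0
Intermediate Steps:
N = 0 (N = 0*(-3 + 0) = 0*(-3) = 0)
b(N)² = (0²)² = 0² = 0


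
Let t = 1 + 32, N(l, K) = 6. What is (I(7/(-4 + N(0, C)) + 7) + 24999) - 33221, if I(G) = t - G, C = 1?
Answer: -16399/2 ≈ -8199.5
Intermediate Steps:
t = 33
I(G) = 33 - G
(I(7/(-4 + N(0, C)) + 7) + 24999) - 33221 = ((33 - (7/(-4 + 6) + 7)) + 24999) - 33221 = ((33 - (7/2 + 7)) + 24999) - 33221 = ((33 - 1*21/2) + 24999) - 33221 = ((33 - 21/2) + 24999) - 33221 = (45/2 + 24999) - 33221 = 50043/2 - 33221 = -16399/2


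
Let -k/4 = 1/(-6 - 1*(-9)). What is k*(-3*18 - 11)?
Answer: 260/3 ≈ 86.667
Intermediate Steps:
k = -4/3 (k = -4/(-6 - 1*(-9)) = -4/(-6 + 9) = -4/3 ≈ -1.3333)
k*(-3*18 - 11) = -4*(-3*18 - 11)/3 = -4*(-54 - 11)/3 = -4/3*(-65) = 260/3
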